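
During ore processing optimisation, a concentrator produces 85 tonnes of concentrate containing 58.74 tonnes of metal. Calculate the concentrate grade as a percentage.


69.1059%

Grade = (metal in concentrate / concentrate mass) * 100
= (58.74 / 85) * 100
= 0.6910588235 * 100
= 69.1059%


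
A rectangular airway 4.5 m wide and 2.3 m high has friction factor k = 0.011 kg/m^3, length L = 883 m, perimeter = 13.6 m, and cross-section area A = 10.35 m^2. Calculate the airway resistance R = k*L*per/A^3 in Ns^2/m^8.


0.1191 Ns^2/m^8

Compute the numerator:
k * L * per = 0.011 * 883 * 13.6
= 132.0968
Compute the denominator:
A^3 = 10.35^3 = 1108.717875
Resistance:
R = 132.0968 / 1108.717875
= 0.1191 Ns^2/m^8


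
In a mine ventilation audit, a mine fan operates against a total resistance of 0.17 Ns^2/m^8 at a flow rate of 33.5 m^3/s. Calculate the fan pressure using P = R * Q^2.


190.7825 Pa

Compute Q^2:
Q^2 = 33.5^2 = 1122.25
Compute pressure:
P = R * Q^2 = 0.17 * 1122.25
= 190.7825 Pa


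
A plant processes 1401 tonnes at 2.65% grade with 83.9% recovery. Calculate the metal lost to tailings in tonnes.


Total metal in feed:
= 1401 * 2.65 / 100 = 37.1265 tonnes
Metal recovered:
= 37.1265 * 83.9 / 100 = 31.1491335 tonnes
Metal lost to tailings:
= 37.1265 - 31.1491335
= 5.9774 tonnes

5.9774 tonnes


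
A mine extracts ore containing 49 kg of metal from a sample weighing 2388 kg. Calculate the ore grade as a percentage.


2.0519%

Ore grade = (metal mass / ore mass) * 100
= (49 / 2388) * 100
= 0.02051926298 * 100
= 2.0519%


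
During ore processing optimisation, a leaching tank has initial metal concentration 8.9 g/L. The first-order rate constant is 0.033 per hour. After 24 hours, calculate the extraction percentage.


54.7062%

Compute the exponent:
-k * t = -0.033 * 24 = -0.792
Remaining concentration:
C = 8.9 * exp(-0.792)
= 8.9 * 0.4529380128
= 4.031148314 g/L
Extracted = 8.9 - 4.031148314 = 4.868851686 g/L
Extraction % = 4.868851686 / 8.9 * 100
= 54.7062%


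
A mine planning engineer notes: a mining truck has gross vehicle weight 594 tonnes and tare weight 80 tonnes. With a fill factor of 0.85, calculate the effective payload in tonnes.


436.9 tonnes

Maximum payload = gross - tare
= 594 - 80 = 514 tonnes
Effective payload = max payload * fill factor
= 514 * 0.85
= 436.9 tonnes


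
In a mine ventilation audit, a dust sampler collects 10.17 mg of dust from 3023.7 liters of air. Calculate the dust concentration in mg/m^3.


Convert liters to m^3: 1 m^3 = 1000 L
Concentration = mass / volume * 1000
= 10.17 / 3023.7 * 1000
= 0.003363428912 * 1000
= 3.3634 mg/m^3

3.3634 mg/m^3


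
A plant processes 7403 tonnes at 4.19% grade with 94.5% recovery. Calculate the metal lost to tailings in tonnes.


Total metal in feed:
= 7403 * 4.19 / 100 = 310.1857 tonnes
Metal recovered:
= 310.1857 * 94.5 / 100 = 293.1254865 tonnes
Metal lost to tailings:
= 310.1857 - 293.1254865
= 17.0602 tonnes

17.0602 tonnes


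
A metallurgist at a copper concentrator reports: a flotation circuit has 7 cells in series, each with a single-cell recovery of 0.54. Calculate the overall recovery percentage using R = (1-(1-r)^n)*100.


99.5642%

Complement of single-cell recovery:
1 - r = 1 - 0.54 = 0.46
Raise to power n:
(1 - r)^7 = 0.46^7 = 0.004358176572
Overall recovery:
R = (1 - 0.004358176572) * 100
= 99.5642%


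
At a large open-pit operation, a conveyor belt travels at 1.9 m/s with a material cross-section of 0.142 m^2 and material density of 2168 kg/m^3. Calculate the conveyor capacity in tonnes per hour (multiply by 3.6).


Volumetric flow = speed * area
= 1.9 * 0.142 = 0.2698 m^3/s
Mass flow = volumetric * density
= 0.2698 * 2168 = 584.9264 kg/s
Convert to t/h: multiply by 3.6
Capacity = 584.9264 * 3.6
= 2105.735 t/h

2105.735 t/h


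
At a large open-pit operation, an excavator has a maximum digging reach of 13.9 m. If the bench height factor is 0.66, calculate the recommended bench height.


Bench height = reach * factor
= 13.9 * 0.66
= 9.174 m

9.174 m


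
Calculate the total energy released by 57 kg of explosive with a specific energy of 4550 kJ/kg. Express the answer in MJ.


Energy = mass * specific_energy / 1000
= 57 * 4550 / 1000
= 259350 / 1000
= 259.35 MJ

259.35 MJ


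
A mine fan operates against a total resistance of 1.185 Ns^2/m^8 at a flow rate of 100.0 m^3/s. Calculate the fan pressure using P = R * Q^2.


Compute Q^2:
Q^2 = 100.0^2 = 10000.0
Compute pressure:
P = R * Q^2 = 1.185 * 10000.0
= 11850.0 Pa

11850.0 Pa


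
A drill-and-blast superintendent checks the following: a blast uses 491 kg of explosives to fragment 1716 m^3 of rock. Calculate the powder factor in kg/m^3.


0.2861 kg/m^3

Powder factor = explosive mass / rock volume
= 491 / 1716
= 0.2861 kg/m^3


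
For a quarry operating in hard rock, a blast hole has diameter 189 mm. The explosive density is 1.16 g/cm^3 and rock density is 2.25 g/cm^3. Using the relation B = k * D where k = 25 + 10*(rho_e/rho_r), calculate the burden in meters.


First, compute k:
rho_e / rho_r = 1.16 / 2.25 = 0.5155555556
k = 25 + 10 * 0.5155555556 = 30.15555556
Then, compute burden:
B = k * D / 1000 = 30.15555556 * 189 / 1000
= 5699.4 / 1000
= 5.6994 m

5.6994 m


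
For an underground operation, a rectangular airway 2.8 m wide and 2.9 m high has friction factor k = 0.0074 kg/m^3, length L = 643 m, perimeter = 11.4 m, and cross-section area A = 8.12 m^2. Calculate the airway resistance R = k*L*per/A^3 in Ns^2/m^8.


Compute the numerator:
k * L * per = 0.0074 * 643 * 11.4
= 54.24348
Compute the denominator:
A^3 = 8.12^3 = 535.387328
Resistance:
R = 54.24348 / 535.387328
= 0.1013 Ns^2/m^8

0.1013 Ns^2/m^8


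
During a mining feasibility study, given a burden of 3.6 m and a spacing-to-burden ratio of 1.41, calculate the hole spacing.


Spacing = burden * ratio
= 3.6 * 1.41
= 5.076 m

5.076 m


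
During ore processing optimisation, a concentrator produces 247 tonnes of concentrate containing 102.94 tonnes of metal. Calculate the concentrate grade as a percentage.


41.6761%

Grade = (metal in concentrate / concentrate mass) * 100
= (102.94 / 247) * 100
= 0.4167611336 * 100
= 41.6761%


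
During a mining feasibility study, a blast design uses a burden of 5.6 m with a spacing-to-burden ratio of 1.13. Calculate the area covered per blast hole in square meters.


35.4368 m^2

First, find the spacing:
Spacing = burden * ratio = 5.6 * 1.13
= 6.328 m
Then, calculate the area:
Area = burden * spacing = 5.6 * 6.328
= 35.4368 m^2


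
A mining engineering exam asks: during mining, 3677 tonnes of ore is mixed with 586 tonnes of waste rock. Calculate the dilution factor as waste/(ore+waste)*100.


13.7462%

Total material = ore + waste
= 3677 + 586 = 4263 tonnes
Dilution = waste / total * 100
= 586 / 4263 * 100
= 0.1374618813 * 100
= 13.7462%


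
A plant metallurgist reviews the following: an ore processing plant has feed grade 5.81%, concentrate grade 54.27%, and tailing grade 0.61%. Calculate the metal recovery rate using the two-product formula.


90.5183%

Using the two-product formula:
R = 100 * c * (f - t) / (f * (c - t))
Numerator = 100 * 54.27 * (5.81 - 0.61)
= 100 * 54.27 * 5.2
= 28220.4
Denominator = 5.81 * (54.27 - 0.61)
= 5.81 * 53.66
= 311.7646
R = 28220.4 / 311.7646
= 90.5183%


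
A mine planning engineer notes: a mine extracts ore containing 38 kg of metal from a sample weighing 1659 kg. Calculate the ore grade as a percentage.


Ore grade = (metal mass / ore mass) * 100
= (38 / 1659) * 100
= 0.02290536468 * 100
= 2.2905%

2.2905%


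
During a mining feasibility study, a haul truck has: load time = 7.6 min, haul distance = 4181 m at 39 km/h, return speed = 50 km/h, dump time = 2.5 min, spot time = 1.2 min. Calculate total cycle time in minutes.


22.7495 min

Convert haul speed to m/min: 39 * 1000/60 = 650 m/min
Haul time = 4181 / 650 = 6.432307692 min
Convert return speed to m/min: 50 * 1000/60 = 833.3333333 m/min
Return time = 4181 / 833.3333333 = 5.0172 min
Total cycle time:
= 7.6 + 6.432307692 + 2.5 + 5.0172 + 1.2
= 22.7495 min


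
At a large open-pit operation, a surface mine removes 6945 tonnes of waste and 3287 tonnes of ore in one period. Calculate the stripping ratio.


2.1129

Stripping ratio = waste tonnage / ore tonnage
= 6945 / 3287
= 2.1129


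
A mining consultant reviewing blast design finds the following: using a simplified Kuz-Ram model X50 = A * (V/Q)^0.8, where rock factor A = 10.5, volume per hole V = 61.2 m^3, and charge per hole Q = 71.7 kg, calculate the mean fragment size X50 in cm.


Compute V/Q:
V/Q = 61.2 / 71.7 = 0.8535564854
Raise to the power 0.8:
(V/Q)^0.8 = 0.8535564854^0.8 = 0.8810200928
Multiply by A:
X50 = 10.5 * 0.8810200928
= 9.2507 cm

9.2507 cm


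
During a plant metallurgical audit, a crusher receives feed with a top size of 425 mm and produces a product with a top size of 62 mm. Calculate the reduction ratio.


6.8548

Reduction ratio = feed size / product size
= 425 / 62
= 6.8548


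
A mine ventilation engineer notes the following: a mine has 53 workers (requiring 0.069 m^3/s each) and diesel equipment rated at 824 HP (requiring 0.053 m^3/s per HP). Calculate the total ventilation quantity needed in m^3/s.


47.329 m^3/s

Airflow for workers:
Q_people = 53 * 0.069 = 3.657 m^3/s
Airflow for diesel equipment:
Q_diesel = 824 * 0.053 = 43.672 m^3/s
Total ventilation:
Q_total = 3.657 + 43.672
= 47.329 m^3/s


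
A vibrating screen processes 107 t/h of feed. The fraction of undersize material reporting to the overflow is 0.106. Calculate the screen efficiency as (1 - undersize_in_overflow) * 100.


89.4%

Screen efficiency = (1 - fraction of undersize in overflow) * 100
= (1 - 0.106) * 100
= 0.894 * 100
= 89.4%


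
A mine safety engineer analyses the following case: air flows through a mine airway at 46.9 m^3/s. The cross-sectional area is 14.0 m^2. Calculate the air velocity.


Velocity = flow rate / cross-sectional area
= 46.9 / 14.0
= 3.35 m/s

3.35 m/s


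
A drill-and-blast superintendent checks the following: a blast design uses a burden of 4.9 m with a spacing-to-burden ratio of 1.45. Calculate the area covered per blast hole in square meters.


34.8145 m^2

First, find the spacing:
Spacing = burden * ratio = 4.9 * 1.45
= 7.105 m
Then, calculate the area:
Area = burden * spacing = 4.9 * 7.105
= 34.8145 m^2


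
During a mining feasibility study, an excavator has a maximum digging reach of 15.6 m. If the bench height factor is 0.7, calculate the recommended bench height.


10.92 m

Bench height = reach * factor
= 15.6 * 0.7
= 10.92 m


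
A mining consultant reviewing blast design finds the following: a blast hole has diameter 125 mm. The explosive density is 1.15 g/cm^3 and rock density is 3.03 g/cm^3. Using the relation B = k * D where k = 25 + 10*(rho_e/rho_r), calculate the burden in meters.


First, compute k:
rho_e / rho_r = 1.15 / 3.03 = 0.3795379538
k = 25 + 10 * 0.3795379538 = 28.79537954
Then, compute burden:
B = k * D / 1000 = 28.79537954 * 125 / 1000
= 3599.422442 / 1000
= 3.5994 m

3.5994 m


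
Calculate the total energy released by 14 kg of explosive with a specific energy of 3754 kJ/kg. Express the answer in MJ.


52.556 MJ

Energy = mass * specific_energy / 1000
= 14 * 3754 / 1000
= 52556 / 1000
= 52.556 MJ


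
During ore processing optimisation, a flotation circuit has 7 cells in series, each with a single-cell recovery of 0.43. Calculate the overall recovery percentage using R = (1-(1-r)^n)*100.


Complement of single-cell recovery:
1 - r = 1 - 0.43 = 0.57
Raise to power n:
(1 - r)^7 = 0.57^7 = 0.01954897493
Overall recovery:
R = (1 - 0.01954897493) * 100
= 98.0451%

98.0451%


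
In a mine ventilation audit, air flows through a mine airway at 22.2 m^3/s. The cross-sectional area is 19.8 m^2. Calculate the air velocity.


1.1212 m/s

Velocity = flow rate / cross-sectional area
= 22.2 / 19.8
= 1.1212 m/s


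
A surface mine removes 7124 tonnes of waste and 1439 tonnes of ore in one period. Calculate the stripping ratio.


Stripping ratio = waste tonnage / ore tonnage
= 7124 / 1439
= 4.9507

4.9507


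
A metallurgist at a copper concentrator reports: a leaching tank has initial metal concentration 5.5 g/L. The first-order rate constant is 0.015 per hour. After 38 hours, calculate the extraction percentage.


Compute the exponent:
-k * t = -0.015 * 38 = -0.57
Remaining concentration:
C = 5.5 * exp(-0.57)
= 5.5 * 0.5655254387
= 3.110389913 g/L
Extracted = 5.5 - 3.110389913 = 2.389610087 g/L
Extraction % = 2.389610087 / 5.5 * 100
= 43.4475%

43.4475%


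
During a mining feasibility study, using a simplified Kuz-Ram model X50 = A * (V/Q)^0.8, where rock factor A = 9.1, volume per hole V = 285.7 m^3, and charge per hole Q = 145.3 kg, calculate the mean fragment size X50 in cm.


Compute V/Q:
V/Q = 285.7 / 145.3 = 1.966276669
Raise to the power 0.8:
(V/Q)^0.8 = 1.966276669^0.8 = 1.717574963
Multiply by A:
X50 = 9.1 * 1.717574963
= 15.6299 cm

15.6299 cm


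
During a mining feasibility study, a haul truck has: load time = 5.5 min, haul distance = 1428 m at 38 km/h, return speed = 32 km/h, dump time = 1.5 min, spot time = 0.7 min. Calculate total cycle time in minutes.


12.6322 min

Convert haul speed to m/min: 38 * 1000/60 = 633.3333333 m/min
Haul time = 1428 / 633.3333333 = 2.254736842 min
Convert return speed to m/min: 32 * 1000/60 = 533.3333333 m/min
Return time = 1428 / 533.3333333 = 2.6775 min
Total cycle time:
= 5.5 + 2.254736842 + 1.5 + 2.6775 + 0.7
= 12.6322 min


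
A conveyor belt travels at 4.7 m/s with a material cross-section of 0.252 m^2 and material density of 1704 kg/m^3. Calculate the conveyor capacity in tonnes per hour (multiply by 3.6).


7265.5834 t/h

Volumetric flow = speed * area
= 4.7 * 0.252 = 1.1844 m^3/s
Mass flow = volumetric * density
= 1.1844 * 1704 = 2018.2176 kg/s
Convert to t/h: multiply by 3.6
Capacity = 2018.2176 * 3.6
= 7265.5834 t/h


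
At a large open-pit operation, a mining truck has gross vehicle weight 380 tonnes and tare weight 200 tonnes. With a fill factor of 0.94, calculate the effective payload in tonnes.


169.2 tonnes

Maximum payload = gross - tare
= 380 - 200 = 180 tonnes
Effective payload = max payload * fill factor
= 180 * 0.94
= 169.2 tonnes


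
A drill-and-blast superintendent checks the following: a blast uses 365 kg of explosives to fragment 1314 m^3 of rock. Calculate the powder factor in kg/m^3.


Powder factor = explosive mass / rock volume
= 365 / 1314
= 0.2778 kg/m^3

0.2778 kg/m^3


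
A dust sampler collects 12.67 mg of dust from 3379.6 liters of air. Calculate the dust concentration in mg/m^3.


Convert liters to m^3: 1 m^3 = 1000 L
Concentration = mass / volume * 1000
= 12.67 / 3379.6 * 1000
= 0.003748964374 * 1000
= 3.749 mg/m^3

3.749 mg/m^3


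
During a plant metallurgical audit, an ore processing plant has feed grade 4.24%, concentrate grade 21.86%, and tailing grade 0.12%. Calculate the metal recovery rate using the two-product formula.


97.7062%

Using the two-product formula:
R = 100 * c * (f - t) / (f * (c - t))
Numerator = 100 * 21.86 * (4.24 - 0.12)
= 100 * 21.86 * 4.12
= 9006.32
Denominator = 4.24 * (21.86 - 0.12)
= 4.24 * 21.74
= 92.1776
R = 9006.32 / 92.1776
= 97.7062%


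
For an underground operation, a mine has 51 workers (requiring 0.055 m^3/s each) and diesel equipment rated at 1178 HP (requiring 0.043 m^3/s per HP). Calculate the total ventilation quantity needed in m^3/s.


Airflow for workers:
Q_people = 51 * 0.055 = 2.805 m^3/s
Airflow for diesel equipment:
Q_diesel = 1178 * 0.043 = 50.654 m^3/s
Total ventilation:
Q_total = 2.805 + 50.654
= 53.459 m^3/s

53.459 m^3/s


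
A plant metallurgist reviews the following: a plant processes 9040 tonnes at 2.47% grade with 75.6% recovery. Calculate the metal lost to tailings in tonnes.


54.4823 tonnes

Total metal in feed:
= 9040 * 2.47 / 100 = 223.288 tonnes
Metal recovered:
= 223.288 * 75.6 / 100 = 168.805728 tonnes
Metal lost to tailings:
= 223.288 - 168.805728
= 54.4823 tonnes


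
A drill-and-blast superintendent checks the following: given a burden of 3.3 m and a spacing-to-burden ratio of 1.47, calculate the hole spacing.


4.851 m

Spacing = burden * ratio
= 3.3 * 1.47
= 4.851 m


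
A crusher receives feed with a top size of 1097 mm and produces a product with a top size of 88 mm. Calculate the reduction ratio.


Reduction ratio = feed size / product size
= 1097 / 88
= 12.4659

12.4659


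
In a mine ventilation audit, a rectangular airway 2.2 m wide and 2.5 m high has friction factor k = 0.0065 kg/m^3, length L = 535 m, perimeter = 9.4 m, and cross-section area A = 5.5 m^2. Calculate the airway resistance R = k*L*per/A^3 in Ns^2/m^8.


0.1965 Ns^2/m^8

Compute the numerator:
k * L * per = 0.0065 * 535 * 9.4
= 32.6885
Compute the denominator:
A^3 = 5.5^3 = 166.375
Resistance:
R = 32.6885 / 166.375
= 0.1965 Ns^2/m^8


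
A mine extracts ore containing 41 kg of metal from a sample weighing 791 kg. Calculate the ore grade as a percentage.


Ore grade = (metal mass / ore mass) * 100
= (41 / 791) * 100
= 0.05183312263 * 100
= 5.1833%

5.1833%


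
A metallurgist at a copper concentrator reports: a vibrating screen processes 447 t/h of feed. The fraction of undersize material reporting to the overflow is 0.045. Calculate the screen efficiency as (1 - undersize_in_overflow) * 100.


95.5%

Screen efficiency = (1 - fraction of undersize in overflow) * 100
= (1 - 0.045) * 100
= 0.955 * 100
= 95.5%


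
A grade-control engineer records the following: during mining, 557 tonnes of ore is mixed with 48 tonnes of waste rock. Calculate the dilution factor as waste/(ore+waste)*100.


Total material = ore + waste
= 557 + 48 = 605 tonnes
Dilution = waste / total * 100
= 48 / 605 * 100
= 0.07933884298 * 100
= 7.9339%

7.9339%


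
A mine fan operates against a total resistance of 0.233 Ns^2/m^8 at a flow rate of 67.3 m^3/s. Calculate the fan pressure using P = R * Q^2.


1055.3246 Pa

Compute Q^2:
Q^2 = 67.3^2 = 4529.29
Compute pressure:
P = R * Q^2 = 0.233 * 4529.29
= 1055.3246 Pa


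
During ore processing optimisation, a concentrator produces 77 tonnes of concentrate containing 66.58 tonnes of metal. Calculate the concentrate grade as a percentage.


86.4675%

Grade = (metal in concentrate / concentrate mass) * 100
= (66.58 / 77) * 100
= 0.8646753247 * 100
= 86.4675%


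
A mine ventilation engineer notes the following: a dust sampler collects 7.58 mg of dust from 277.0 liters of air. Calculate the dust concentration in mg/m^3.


Convert liters to m^3: 1 m^3 = 1000 L
Concentration = mass / volume * 1000
= 7.58 / 277.0 * 1000
= 0.02736462094 * 1000
= 27.3646 mg/m^3

27.3646 mg/m^3


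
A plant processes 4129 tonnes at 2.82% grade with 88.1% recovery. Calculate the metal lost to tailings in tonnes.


13.8561 tonnes

Total metal in feed:
= 4129 * 2.82 / 100 = 116.4378 tonnes
Metal recovered:
= 116.4378 * 88.1 / 100 = 102.5817018 tonnes
Metal lost to tailings:
= 116.4378 - 102.5817018
= 13.8561 tonnes


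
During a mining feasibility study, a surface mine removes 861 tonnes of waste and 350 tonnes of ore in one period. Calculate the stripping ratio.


Stripping ratio = waste tonnage / ore tonnage
= 861 / 350
= 2.46

2.46


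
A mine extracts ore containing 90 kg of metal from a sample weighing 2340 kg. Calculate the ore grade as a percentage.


3.8462%

Ore grade = (metal mass / ore mass) * 100
= (90 / 2340) * 100
= 0.03846153846 * 100
= 3.8462%


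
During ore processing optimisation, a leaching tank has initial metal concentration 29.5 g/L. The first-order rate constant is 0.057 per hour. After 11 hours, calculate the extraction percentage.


Compute the exponent:
-k * t = -0.057 * 11 = -0.627
Remaining concentration:
C = 29.5 * exp(-0.627)
= 29.5 * 0.5341919755
= 15.75866328 g/L
Extracted = 29.5 - 15.75866328 = 13.74133672 g/L
Extraction % = 13.74133672 / 29.5 * 100
= 46.5808%

46.5808%


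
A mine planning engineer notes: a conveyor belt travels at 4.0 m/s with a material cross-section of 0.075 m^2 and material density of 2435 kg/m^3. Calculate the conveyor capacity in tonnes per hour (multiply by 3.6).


2629.8 t/h

Volumetric flow = speed * area
= 4.0 * 0.075 = 0.3 m^3/s
Mass flow = volumetric * density
= 0.3 * 2435 = 730.5 kg/s
Convert to t/h: multiply by 3.6
Capacity = 730.5 * 3.6
= 2629.8 t/h


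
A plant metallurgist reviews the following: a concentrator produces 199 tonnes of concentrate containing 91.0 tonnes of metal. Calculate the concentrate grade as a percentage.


45.7286%

Grade = (metal in concentrate / concentrate mass) * 100
= (91.0 / 199) * 100
= 0.4572864322 * 100
= 45.7286%


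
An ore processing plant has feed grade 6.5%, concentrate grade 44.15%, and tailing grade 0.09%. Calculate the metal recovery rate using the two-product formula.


98.8168%

Using the two-product formula:
R = 100 * c * (f - t) / (f * (c - t))
Numerator = 100 * 44.15 * (6.5 - 0.09)
= 100 * 44.15 * 6.41
= 28300.15
Denominator = 6.5 * (44.15 - 0.09)
= 6.5 * 44.06
= 286.39
R = 28300.15 / 286.39
= 98.8168%


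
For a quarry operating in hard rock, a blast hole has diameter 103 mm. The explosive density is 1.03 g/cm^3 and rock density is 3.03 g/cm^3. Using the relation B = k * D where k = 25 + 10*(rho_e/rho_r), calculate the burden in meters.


2.9251 m

First, compute k:
rho_e / rho_r = 1.03 / 3.03 = 0.3399339934
k = 25 + 10 * 0.3399339934 = 28.39933993
Then, compute burden:
B = k * D / 1000 = 28.39933993 * 103 / 1000
= 2925.132013 / 1000
= 2.9251 m


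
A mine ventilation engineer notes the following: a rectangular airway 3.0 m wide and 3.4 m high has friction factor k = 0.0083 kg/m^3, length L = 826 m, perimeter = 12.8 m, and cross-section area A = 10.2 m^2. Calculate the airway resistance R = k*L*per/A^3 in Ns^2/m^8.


Compute the numerator:
k * L * per = 0.0083 * 826 * 12.8
= 87.75424
Compute the denominator:
A^3 = 10.2^3 = 1061.208
Resistance:
R = 87.75424 / 1061.208
= 0.0827 Ns^2/m^8

0.0827 Ns^2/m^8


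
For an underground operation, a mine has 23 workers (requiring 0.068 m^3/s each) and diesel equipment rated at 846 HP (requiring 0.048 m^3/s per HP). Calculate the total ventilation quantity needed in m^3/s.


Airflow for workers:
Q_people = 23 * 0.068 = 1.564 m^3/s
Airflow for diesel equipment:
Q_diesel = 846 * 0.048 = 40.608 m^3/s
Total ventilation:
Q_total = 1.564 + 40.608
= 42.172 m^3/s

42.172 m^3/s


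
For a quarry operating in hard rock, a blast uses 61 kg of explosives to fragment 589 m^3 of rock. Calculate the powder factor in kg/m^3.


Powder factor = explosive mass / rock volume
= 61 / 589
= 0.1036 kg/m^3

0.1036 kg/m^3


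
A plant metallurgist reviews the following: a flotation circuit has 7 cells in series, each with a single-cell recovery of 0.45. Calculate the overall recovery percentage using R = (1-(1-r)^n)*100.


Complement of single-cell recovery:
1 - r = 1 - 0.45 = 0.55
Raise to power n:
(1 - r)^7 = 0.55^7 = 0.01522435234
Overall recovery:
R = (1 - 0.01522435234) * 100
= 98.4776%

98.4776%


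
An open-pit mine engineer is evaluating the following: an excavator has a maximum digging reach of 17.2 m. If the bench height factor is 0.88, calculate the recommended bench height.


15.136 m

Bench height = reach * factor
= 17.2 * 0.88
= 15.136 m


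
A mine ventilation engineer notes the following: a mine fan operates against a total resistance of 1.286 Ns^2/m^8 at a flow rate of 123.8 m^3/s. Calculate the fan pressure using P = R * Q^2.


19709.8018 Pa

Compute Q^2:
Q^2 = 123.8^2 = 15326.44
Compute pressure:
P = R * Q^2 = 1.286 * 15326.44
= 19709.8018 Pa


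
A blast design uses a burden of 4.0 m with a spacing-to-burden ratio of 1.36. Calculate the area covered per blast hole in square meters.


First, find the spacing:
Spacing = burden * ratio = 4.0 * 1.36
= 5.44 m
Then, calculate the area:
Area = burden * spacing = 4.0 * 5.44
= 21.76 m^2

21.76 m^2


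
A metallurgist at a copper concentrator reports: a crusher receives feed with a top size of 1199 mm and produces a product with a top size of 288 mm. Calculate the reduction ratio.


Reduction ratio = feed size / product size
= 1199 / 288
= 4.1632

4.1632


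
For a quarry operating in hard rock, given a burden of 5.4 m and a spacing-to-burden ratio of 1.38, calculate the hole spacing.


Spacing = burden * ratio
= 5.4 * 1.38
= 7.452 m

7.452 m


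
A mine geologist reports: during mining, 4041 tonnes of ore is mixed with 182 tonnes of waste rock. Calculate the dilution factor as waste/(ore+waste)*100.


4.3097%

Total material = ore + waste
= 4041 + 182 = 4223 tonnes
Dilution = waste / total * 100
= 182 / 4223 * 100
= 0.04309732418 * 100
= 4.3097%


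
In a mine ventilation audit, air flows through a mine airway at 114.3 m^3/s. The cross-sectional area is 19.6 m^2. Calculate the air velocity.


Velocity = flow rate / cross-sectional area
= 114.3 / 19.6
= 5.8316 m/s

5.8316 m/s


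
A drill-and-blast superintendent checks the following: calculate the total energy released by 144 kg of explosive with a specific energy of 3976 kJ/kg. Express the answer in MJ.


Energy = mass * specific_energy / 1000
= 144 * 3976 / 1000
= 572544 / 1000
= 572.544 MJ

572.544 MJ


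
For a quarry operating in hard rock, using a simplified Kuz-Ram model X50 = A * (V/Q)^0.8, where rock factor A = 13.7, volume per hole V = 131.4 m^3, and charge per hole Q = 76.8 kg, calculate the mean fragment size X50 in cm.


Compute V/Q:
V/Q = 131.4 / 76.8 = 1.7109375
Raise to the power 0.8:
(V/Q)^0.8 = 1.7109375^0.8 = 1.536693719
Multiply by A:
X50 = 13.7 * 1.536693719
= 21.0527 cm

21.0527 cm


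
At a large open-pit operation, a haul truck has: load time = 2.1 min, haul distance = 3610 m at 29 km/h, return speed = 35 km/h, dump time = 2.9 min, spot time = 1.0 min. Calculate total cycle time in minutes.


19.6575 min

Convert haul speed to m/min: 29 * 1000/60 = 483.3333333 m/min
Haul time = 3610 / 483.3333333 = 7.468965517 min
Convert return speed to m/min: 35 * 1000/60 = 583.3333333 m/min
Return time = 3610 / 583.3333333 = 6.188571429 min
Total cycle time:
= 2.1 + 7.468965517 + 2.9 + 6.188571429 + 1.0
= 19.6575 min


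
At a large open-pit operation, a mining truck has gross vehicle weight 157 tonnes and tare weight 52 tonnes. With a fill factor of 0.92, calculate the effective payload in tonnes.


Maximum payload = gross - tare
= 157 - 52 = 105 tonnes
Effective payload = max payload * fill factor
= 105 * 0.92
= 96.6 tonnes

96.6 tonnes


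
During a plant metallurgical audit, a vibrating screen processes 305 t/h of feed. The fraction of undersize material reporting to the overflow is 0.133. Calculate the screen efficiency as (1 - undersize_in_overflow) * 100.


Screen efficiency = (1 - fraction of undersize in overflow) * 100
= (1 - 0.133) * 100
= 0.867 * 100
= 86.7%

86.7%


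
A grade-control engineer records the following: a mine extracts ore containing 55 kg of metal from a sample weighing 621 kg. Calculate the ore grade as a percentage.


Ore grade = (metal mass / ore mass) * 100
= (55 / 621) * 100
= 0.0885668277 * 100
= 8.8567%

8.8567%


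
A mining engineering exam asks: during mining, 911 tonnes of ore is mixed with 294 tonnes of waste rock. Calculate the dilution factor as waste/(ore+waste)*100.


24.3983%

Total material = ore + waste
= 911 + 294 = 1205 tonnes
Dilution = waste / total * 100
= 294 / 1205 * 100
= 0.2439834025 * 100
= 24.3983%


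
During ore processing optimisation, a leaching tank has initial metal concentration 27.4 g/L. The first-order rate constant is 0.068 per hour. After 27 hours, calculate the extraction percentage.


84.0546%

Compute the exponent:
-k * t = -0.068 * 27 = -1.836
Remaining concentration:
C = 27.4 * exp(-1.836)
= 27.4 * 0.159453968
= 4.369038724 g/L
Extracted = 27.4 - 4.369038724 = 23.03096128 g/L
Extraction % = 23.03096128 / 27.4 * 100
= 84.0546%


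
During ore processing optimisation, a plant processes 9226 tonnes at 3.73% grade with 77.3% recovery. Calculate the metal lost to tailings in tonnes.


78.1175 tonnes

Total metal in feed:
= 9226 * 3.73 / 100 = 344.1298 tonnes
Metal recovered:
= 344.1298 * 77.3 / 100 = 266.0123354 tonnes
Metal lost to tailings:
= 344.1298 - 266.0123354
= 78.1175 tonnes


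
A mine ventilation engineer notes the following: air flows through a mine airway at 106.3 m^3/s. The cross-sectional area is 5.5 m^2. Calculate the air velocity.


Velocity = flow rate / cross-sectional area
= 106.3 / 5.5
= 19.3273 m/s

19.3273 m/s


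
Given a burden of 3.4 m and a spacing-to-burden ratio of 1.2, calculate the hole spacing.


Spacing = burden * ratio
= 3.4 * 1.2
= 4.08 m

4.08 m


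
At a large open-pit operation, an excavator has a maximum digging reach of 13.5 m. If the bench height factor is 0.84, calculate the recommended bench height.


Bench height = reach * factor
= 13.5 * 0.84
= 11.34 m

11.34 m


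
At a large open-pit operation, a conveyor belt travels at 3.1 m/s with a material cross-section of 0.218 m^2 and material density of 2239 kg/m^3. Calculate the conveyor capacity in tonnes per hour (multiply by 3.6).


Volumetric flow = speed * area
= 3.1 * 0.218 = 0.6758 m^3/s
Mass flow = volumetric * density
= 0.6758 * 2239 = 1513.1162 kg/s
Convert to t/h: multiply by 3.6
Capacity = 1513.1162 * 3.6
= 5447.2183 t/h

5447.2183 t/h


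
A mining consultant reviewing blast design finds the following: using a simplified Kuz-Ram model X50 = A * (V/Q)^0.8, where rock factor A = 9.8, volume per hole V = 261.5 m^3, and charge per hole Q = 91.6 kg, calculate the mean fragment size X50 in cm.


22.6823 cm

Compute V/Q:
V/Q = 261.5 / 91.6 = 2.854803493
Raise to the power 0.8:
(V/Q)^0.8 = 2.854803493^0.8 = 2.314520201
Multiply by A:
X50 = 9.8 * 2.314520201
= 22.6823 cm


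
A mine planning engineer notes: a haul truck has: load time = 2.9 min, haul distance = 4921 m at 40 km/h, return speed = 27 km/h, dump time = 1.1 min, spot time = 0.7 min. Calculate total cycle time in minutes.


23.0171 min

Convert haul speed to m/min: 40 * 1000/60 = 666.6666667 m/min
Haul time = 4921 / 666.6666667 = 7.3815 min
Convert return speed to m/min: 27 * 1000/60 = 450 m/min
Return time = 4921 / 450 = 10.93555556 min
Total cycle time:
= 2.9 + 7.3815 + 1.1 + 10.93555556 + 0.7
= 23.0171 min


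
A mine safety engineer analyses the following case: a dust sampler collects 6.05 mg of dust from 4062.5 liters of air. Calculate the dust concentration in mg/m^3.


1.4892 mg/m^3

Convert liters to m^3: 1 m^3 = 1000 L
Concentration = mass / volume * 1000
= 6.05 / 4062.5 * 1000
= 0.001489230769 * 1000
= 1.4892 mg/m^3


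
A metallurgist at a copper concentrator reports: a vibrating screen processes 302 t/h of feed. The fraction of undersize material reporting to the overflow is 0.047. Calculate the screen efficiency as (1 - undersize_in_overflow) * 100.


Screen efficiency = (1 - fraction of undersize in overflow) * 100
= (1 - 0.047) * 100
= 0.953 * 100
= 95.3%

95.3%


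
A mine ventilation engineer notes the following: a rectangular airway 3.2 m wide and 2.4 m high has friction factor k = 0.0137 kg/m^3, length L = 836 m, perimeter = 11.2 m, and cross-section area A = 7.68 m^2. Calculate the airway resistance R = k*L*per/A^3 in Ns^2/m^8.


Compute the numerator:
k * L * per = 0.0137 * 836 * 11.2
= 128.27584
Compute the denominator:
A^3 = 7.68^3 = 452.984832
Resistance:
R = 128.27584 / 452.984832
= 0.2832 Ns^2/m^8

0.2832 Ns^2/m^8


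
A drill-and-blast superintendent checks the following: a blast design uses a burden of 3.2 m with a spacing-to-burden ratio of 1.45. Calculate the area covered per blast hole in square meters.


First, find the spacing:
Spacing = burden * ratio = 3.2 * 1.45
= 4.64 m
Then, calculate the area:
Area = burden * spacing = 3.2 * 4.64
= 14.848 m^2

14.848 m^2


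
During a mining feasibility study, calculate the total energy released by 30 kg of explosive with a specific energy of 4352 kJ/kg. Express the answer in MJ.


130.56 MJ

Energy = mass * specific_energy / 1000
= 30 * 4352 / 1000
= 130560 / 1000
= 130.56 MJ


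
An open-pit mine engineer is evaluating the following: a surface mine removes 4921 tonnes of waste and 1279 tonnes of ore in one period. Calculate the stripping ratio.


3.8475

Stripping ratio = waste tonnage / ore tonnage
= 4921 / 1279
= 3.8475


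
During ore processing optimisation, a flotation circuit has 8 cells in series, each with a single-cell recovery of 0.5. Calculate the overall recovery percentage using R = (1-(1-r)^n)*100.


99.6094%

Complement of single-cell recovery:
1 - r = 1 - 0.5 = 0.5
Raise to power n:
(1 - r)^8 = 0.5^8 = 0.00390625
Overall recovery:
R = (1 - 0.00390625) * 100
= 99.6094%


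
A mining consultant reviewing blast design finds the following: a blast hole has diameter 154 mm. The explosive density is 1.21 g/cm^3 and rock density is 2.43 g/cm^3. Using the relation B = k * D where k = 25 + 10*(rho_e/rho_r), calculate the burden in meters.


4.6168 m

First, compute k:
rho_e / rho_r = 1.21 / 2.43 = 0.4979423868
k = 25 + 10 * 0.4979423868 = 29.97942387
Then, compute burden:
B = k * D / 1000 = 29.97942387 * 154 / 1000
= 4616.831276 / 1000
= 4.6168 m


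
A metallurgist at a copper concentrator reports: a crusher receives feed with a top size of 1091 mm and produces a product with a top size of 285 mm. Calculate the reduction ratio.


Reduction ratio = feed size / product size
= 1091 / 285
= 3.8281

3.8281


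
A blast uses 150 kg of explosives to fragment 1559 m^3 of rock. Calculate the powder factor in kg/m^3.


0.0962 kg/m^3

Powder factor = explosive mass / rock volume
= 150 / 1559
= 0.0962 kg/m^3


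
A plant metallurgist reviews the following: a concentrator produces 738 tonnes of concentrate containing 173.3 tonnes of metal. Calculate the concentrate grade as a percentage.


23.4824%

Grade = (metal in concentrate / concentrate mass) * 100
= (173.3 / 738) * 100
= 0.2348238482 * 100
= 23.4824%


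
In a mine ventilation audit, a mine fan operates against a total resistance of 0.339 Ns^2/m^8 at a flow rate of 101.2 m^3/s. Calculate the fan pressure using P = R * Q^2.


Compute Q^2:
Q^2 = 101.2^2 = 10241.44
Compute pressure:
P = R * Q^2 = 0.339 * 10241.44
= 3471.8482 Pa

3471.8482 Pa


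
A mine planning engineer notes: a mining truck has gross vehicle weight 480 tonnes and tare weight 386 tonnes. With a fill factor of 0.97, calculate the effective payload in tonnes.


Maximum payload = gross - tare
= 480 - 386 = 94 tonnes
Effective payload = max payload * fill factor
= 94 * 0.97
= 91.18 tonnes

91.18 tonnes


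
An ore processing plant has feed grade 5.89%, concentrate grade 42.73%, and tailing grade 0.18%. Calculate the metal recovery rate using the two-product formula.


97.3541%

Using the two-product formula:
R = 100 * c * (f - t) / (f * (c - t))
Numerator = 100 * 42.73 * (5.89 - 0.18)
= 100 * 42.73 * 5.71
= 24398.83
Denominator = 5.89 * (42.73 - 0.18)
= 5.89 * 42.55
= 250.6195
R = 24398.83 / 250.6195
= 97.3541%


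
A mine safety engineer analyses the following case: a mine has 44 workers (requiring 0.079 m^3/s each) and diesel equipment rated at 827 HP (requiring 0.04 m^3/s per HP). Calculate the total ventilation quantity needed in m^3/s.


36.556 m^3/s

Airflow for workers:
Q_people = 44 * 0.079 = 3.476 m^3/s
Airflow for diesel equipment:
Q_diesel = 827 * 0.04 = 33.08 m^3/s
Total ventilation:
Q_total = 3.476 + 33.08
= 36.556 m^3/s


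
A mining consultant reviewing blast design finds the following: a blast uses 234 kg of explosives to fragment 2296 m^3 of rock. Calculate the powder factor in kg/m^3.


0.1019 kg/m^3

Powder factor = explosive mass / rock volume
= 234 / 2296
= 0.1019 kg/m^3


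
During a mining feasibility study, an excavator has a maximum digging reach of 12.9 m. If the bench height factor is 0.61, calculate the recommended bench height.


Bench height = reach * factor
= 12.9 * 0.61
= 7.869 m

7.869 m


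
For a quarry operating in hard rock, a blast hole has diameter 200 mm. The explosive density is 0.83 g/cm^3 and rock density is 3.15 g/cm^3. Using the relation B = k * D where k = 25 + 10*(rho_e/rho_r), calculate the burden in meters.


5.527 m

First, compute k:
rho_e / rho_r = 0.83 / 3.15 = 0.2634920635
k = 25 + 10 * 0.2634920635 = 27.63492063
Then, compute burden:
B = k * D / 1000 = 27.63492063 * 200 / 1000
= 5526.984127 / 1000
= 5.527 m


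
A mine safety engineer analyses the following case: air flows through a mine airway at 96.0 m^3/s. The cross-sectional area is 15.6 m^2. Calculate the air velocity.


6.1538 m/s

Velocity = flow rate / cross-sectional area
= 96.0 / 15.6
= 6.1538 m/s


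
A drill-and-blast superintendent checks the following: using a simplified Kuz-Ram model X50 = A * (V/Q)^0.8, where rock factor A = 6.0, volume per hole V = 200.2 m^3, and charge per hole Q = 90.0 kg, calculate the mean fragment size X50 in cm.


11.3744 cm

Compute V/Q:
V/Q = 200.2 / 90.0 = 2.224444444
Raise to the power 0.8:
(V/Q)^0.8 = 2.224444444^0.8 = 1.895733353
Multiply by A:
X50 = 6.0 * 1.895733353
= 11.3744 cm


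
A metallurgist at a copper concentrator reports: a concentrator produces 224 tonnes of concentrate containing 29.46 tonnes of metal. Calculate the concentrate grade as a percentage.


Grade = (metal in concentrate / concentrate mass) * 100
= (29.46 / 224) * 100
= 0.1315178571 * 100
= 13.1518%

13.1518%


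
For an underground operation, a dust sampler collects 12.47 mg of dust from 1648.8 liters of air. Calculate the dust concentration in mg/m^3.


7.5631 mg/m^3

Convert liters to m^3: 1 m^3 = 1000 L
Concentration = mass / volume * 1000
= 12.47 / 1648.8 * 1000
= 0.007563076177 * 1000
= 7.5631 mg/m^3


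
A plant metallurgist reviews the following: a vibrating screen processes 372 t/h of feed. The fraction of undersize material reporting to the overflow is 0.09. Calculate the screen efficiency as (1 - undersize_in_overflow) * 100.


Screen efficiency = (1 - fraction of undersize in overflow) * 100
= (1 - 0.09) * 100
= 0.91 * 100
= 91.0%

91.0%


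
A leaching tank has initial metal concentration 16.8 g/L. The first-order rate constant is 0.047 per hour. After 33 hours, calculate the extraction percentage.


Compute the exponent:
-k * t = -0.047 * 33 = -1.551
Remaining concentration:
C = 16.8 * exp(-1.551)
= 16.8 * 0.2120358319
= 3.562201977 g/L
Extracted = 16.8 - 3.562201977 = 13.23779802 g/L
Extraction % = 13.23779802 / 16.8 * 100
= 78.7964%

78.7964%


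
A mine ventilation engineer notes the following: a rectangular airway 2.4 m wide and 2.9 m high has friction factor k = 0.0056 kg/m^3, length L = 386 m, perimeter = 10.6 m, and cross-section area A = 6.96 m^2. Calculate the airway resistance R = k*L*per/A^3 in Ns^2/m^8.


0.068 Ns^2/m^8

Compute the numerator:
k * L * per = 0.0056 * 386 * 10.6
= 22.91296
Compute the denominator:
A^3 = 6.96^3 = 337.153536
Resistance:
R = 22.91296 / 337.153536
= 0.068 Ns^2/m^8


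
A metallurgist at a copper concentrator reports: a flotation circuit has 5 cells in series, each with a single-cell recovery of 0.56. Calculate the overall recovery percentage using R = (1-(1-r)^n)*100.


98.3508%

Complement of single-cell recovery:
1 - r = 1 - 0.56 = 0.44
Raise to power n:
(1 - r)^5 = 0.44^5 = 0.0164916224
Overall recovery:
R = (1 - 0.0164916224) * 100
= 98.3508%


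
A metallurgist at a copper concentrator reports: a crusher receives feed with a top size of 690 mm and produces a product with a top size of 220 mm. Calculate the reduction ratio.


3.1364

Reduction ratio = feed size / product size
= 690 / 220
= 3.1364


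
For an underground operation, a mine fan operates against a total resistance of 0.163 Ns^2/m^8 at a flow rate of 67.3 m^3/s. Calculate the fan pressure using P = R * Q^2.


738.2743 Pa

Compute Q^2:
Q^2 = 67.3^2 = 4529.29
Compute pressure:
P = R * Q^2 = 0.163 * 4529.29
= 738.2743 Pa
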